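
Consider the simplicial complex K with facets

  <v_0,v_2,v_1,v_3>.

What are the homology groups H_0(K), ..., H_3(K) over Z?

Take the total order v_0 < v_1 < v_2 < v_3 on the vertex set. Then K (dimension 3) consists of the simplices:

  0-simplices (4): [v_0], [v_1], [v_2], [v_3]
  1-simplices (6): [v_0,v_1], [v_0,v_2], [v_0,v_3], [v_1,v_2], [v_1,v_3], [v_2,v_3]
  2-simplices (4): [v_0,v_1,v_2], [v_0,v_1,v_3], [v_0,v_2,v_3], [v_1,v_2,v_3]
  3-simplices (1): [v_0,v_1,v_2,v_3]

so the chain groups are C_0 ≅ Z^4, C_1 ≅ Z^6, C_2 ≅ Z^4, C_3 ≅ Z^1.

Boundary ∂_1: C_1 → C_0 sends each edge [p,q] (with p < q) to q − p.
The resulting 4×6 matrix has rank 3, and its Smith normal form has invariant factors (1,1,1).

∂_2: C_2 → C_1 sends each 2-simplex [p,q,r] to [q,r] − [p,r] + [p,q]. For instance
  ∂[v_0,v_1,v_3] = [v_1,v_3] − [v_0,v_3] + [v_0,v_1],
  ∂[v_0,v_1,v_2] = [v_1,v_2] − [v_0,v_2] + [v_0,v_1].
The 6×4 boundary matrix has rank 3 and Smith normal form diag(1,1,1).

∂_3: C_3 → C_2 sends each 3-simplex σ to the alternating sum Σ_i (−1)^i (σ with its i-th vertex removed). For instance
  ∂[v_0,v_1,v_2,v_3] = [v_1,v_2,v_3] − [v_0,v_2,v_3] + [v_0,v_1,v_3] − [v_0,v_1,v_2].
This gives a 4×1 integer matrix of rank 1; reducing to Smith normal form yields diagonal entries (1).

Reading off H_k = ker ∂_k / im ∂_{k+1}:

  H_0: rank C_0 − rank ∂_1 = 4 − 3 = 1, and the invariant factors of ∂_1 are all 1, so H_0 = Z.
  H_1: rank ker ∂_1 − rank ∂_2 = (6 − 3) − 3 = 0, and the invariant factors of ∂_2 are all 1, so H_1 = 0.
  H_2: rank ker ∂_2 − rank ∂_3 = (4 − 3) − 1 = 0, and the invariant factors of ∂_3 are all 1, so H_2 = 0.
  H_3: rank ker ∂_3 − rank ∂_4 = (1 − 1) − 0 = 0, and there is no ∂_4, so H_3 = 0.

H_0 = Z,  H_1 = 0,  H_2 = 0,  H_3 = 0.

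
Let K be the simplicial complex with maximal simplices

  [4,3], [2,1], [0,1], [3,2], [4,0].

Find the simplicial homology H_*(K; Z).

H_0 = Z,  H_1 = Z.

Take the total order 0 < 1 < 2 < 3 < 4 on the vertex set. Then K (dimension 1) consists of the simplices:

  0-simplices (5): [0], [1], [2], [3], [4]
  1-simplices (5): [0,1], [0,4], [1,2], [2,3], [3,4]

Hence C_0 ≅ Z^5, C_1 ≅ Z^5.

∂_1: C_1 → C_0 sends each edge [p,q] (with p < q) to q − p.
As a 5×5 matrix over Z this has rank 4, with invariant factors (1,1,1,1).

Computing H_k = (kernel of ∂_k) / (image of ∂_{k+1}):

  H_0: rank C_0 − rank ∂_1 = 5 − 4 = 1, and the invariant factors of ∂_1 are all 1, so H_0 ≅ Z.
  H_1: rank ker ∂_1 − rank ∂_2 = (5 − 4) − 0 = 1, and there is no ∂_2, so H_1 ≅ Z.

As a check, the Euler characteristic is 5 − 5 = 0, which agrees with 1 − 1 = 0.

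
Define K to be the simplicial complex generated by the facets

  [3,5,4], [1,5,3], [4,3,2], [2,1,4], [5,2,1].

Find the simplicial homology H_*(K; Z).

H_0 = Z,  H_1 = Z,  H_2 = 0.

We work with the vertex ordering 1 < 2 < 3 < 4 < 5. The simplices of K, each written with vertices in increasing order, are:

  0-simplices (5): [1], [2], [3], [4], [5]
  1-simplices (10): [1,2], [1,3], [1,4], [1,5], [2,3], [2,4], [2,5], [3,4], [3,5], [4,5]
  2-simplices (5): [1,2,4], [1,2,5], [1,3,5], [2,3,4], [3,4,5]

Hence C_0 ≅ Z^5, C_1 ≅ Z^10, C_2 ≅ Z^5.

The boundary map ∂_1: C_1 → C_0 is given by ∂[p,q] = [q] − [p]. For instance
  ∂[3,5] = [5] − [3].
The resulting 5×10 matrix has rank 4, and its Smith normal form has invariant factors (1,1,1,1).

The boundary map ∂_2: C_2 → C_1 sends each 2-simplex [p,q,r] to [q,r] − [p,r] + [p,q]. For instance
  ∂[1,2,4] = [2,4] − [1,4] + [1,2],
  ∂[3,4,5] = [4,5] − [3,5] + [3,4].
The 10×5 boundary matrix has rank 5 and Smith normal form diag(1,1,1,1,1).

Reading off H_k = ker ∂_k / im ∂_{k+1}:

  H_0: rank C_0 − rank ∂_1 = 5 − 4 = 1, and the invariant factors of ∂_1 are all 1, so H_0 = Z.
  H_1: rank ker ∂_1 − rank ∂_2 = (10 − 4) − 5 = 1, and the invariant factors of ∂_2 are all 1, so H_1 = Z.
  H_2: rank ker ∂_2 − rank ∂_3 = (5 − 5) − 0 = 0, and there is no ∂_3, so H_2 = 0.

As a check, the Euler characteristic is 5 − 10 + 5 = 0, which agrees with 1 − 1 + 0 = 0.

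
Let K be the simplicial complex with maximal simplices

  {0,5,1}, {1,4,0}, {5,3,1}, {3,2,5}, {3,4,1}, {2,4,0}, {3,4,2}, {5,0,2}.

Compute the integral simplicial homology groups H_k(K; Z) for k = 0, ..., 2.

H_0 ≅ Z,  H_1 = 0,  H_2 ≅ Z.

Fix the vertex order 0 < 1 < 2 < 3 < 4 < 5 and write every simplex with vertices in increasing order. Then dim K = 2 and the simplices of K are:

  0-simplices (6): [0], [1], [2], [3], [4], [5]
  1-simplices (12): [0,1], [0,2], [0,4], [0,5], [1,3], [1,4], [1,5], [2,3], [2,4], [2,5], [3,4], [3,5]
  2-simplices (8): [0,1,4], [0,1,5], [0,2,4], [0,2,5], [1,3,4], [1,3,5], [2,3,4], [2,3,5]

so the chain groups are C_0 ≅ Z^6, C_1 ≅ Z^12, C_2 ≅ Z^8.

∂_1: C_1 → C_0 is given by ∂[p,q] = [q] − [p]. For instance
  ∂[2,3] = [3] − [2].
This gives a 6×12 integer matrix of rank 5; reducing to Smith normal form yields diagonal entries (1,1,1,1,1).

The boundary map ∂_2: C_2 → C_1 maps a triangle to the signed sum of its edges. For instance
  ∂[1,3,5] = [3,5] − [1,5] + [1,3],
  ∂[0,1,5] = [1,5] − [0,5] + [0,1].
As a 12×8 matrix over Z this has rank 7, with invariant factors (1,1,1,1,1,1,1).

From H_k ≅ ker(∂_k) / im(∂_{k+1}) we obtain:

  H_0: rank C_0 − rank ∂_1 = 6 − 5 = 1, and the invariant factors of ∂_1 are all 1, so H_0 ≅ Z.
  H_1: rank ker ∂_1 − rank ∂_2 = (12 − 5) − 7 = 0, and the invariant factors of ∂_2 are all 1, so H_1 ≅ 0.
  H_2: rank ker ∂_2 − rank ∂_3 = (8 − 7) − 0 = 1, and there is no ∂_3, so H_2 ≅ Z.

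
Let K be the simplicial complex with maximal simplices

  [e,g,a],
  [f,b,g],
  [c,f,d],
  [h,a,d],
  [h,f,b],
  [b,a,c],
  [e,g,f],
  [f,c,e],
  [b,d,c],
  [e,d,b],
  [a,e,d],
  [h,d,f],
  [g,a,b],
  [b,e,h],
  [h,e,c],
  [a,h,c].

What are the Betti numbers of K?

b_0 = 1, b_1 = 2, b_2 = 1.

Fix the vertex order a < b < c < d < e < f < g < h and write every simplex with vertices in increasing order. Then dim K = 2 and the simplices of K are:

  0-simplices (8): a, b, c, d, e, f, g, h
  1-simplices (24): ab, ac, ad, ae, ag, ah, bc, bd, be, bf, bg, bh, cd, ce, cf, ch, de, df, dh, ef, eg, eh, fg, fh
  2-simplices (16): abc, abg, ach, ade, adh, aeg, bcd, bde, beh, bfg, bfh, cdf, cef, ceh, dfh, efg

Hence C_0 ≅ Z^8, C_1 ≅ Z^24, C_2 ≅ Z^16.

Boundary ∂_1: C_1 → C_0 maps an edge to its endpoints' difference, ∂[p,q] = q − p. For instance
  ∂de = e − d.
The 8×24 boundary matrix has rank 7 and Smith normal form diag(1,1,1,1,1,1,1).

∂_2: C_2 → C_1 sends each 2-simplex [p,q,r] to [q,r] − [p,r] + [p,q]. For instance
  ∂cdf = df − cf + cd,
  ∂dfh = fh − dh + df.
This gives a 24×16 integer matrix of rank 15; reducing to Smith normal form yields diagonal entries (1,1,1,1,1,1,1,1,1,1,1,1,1,1,1).

From H_k ≅ ker(∂_k) / im(∂_{k+1}) we obtain:

  H_0: rank C_0 − rank ∂_1 = 8 − 7 = 1, and the invariant factors of ∂_1 are all 1, so H_0 = Z.
  H_1: rank ker ∂_1 − rank ∂_2 = (24 − 7) − 15 = 2, and the invariant factors of ∂_2 are all 1, so H_1 = Z^2.
  H_2: rank ker ∂_2 − rank ∂_3 = (16 − 15) − 0 = 1, and there is no ∂_3, so H_2 = Z.

(K is a triangulation of the torus T^2.)

Hence the Betti numbers are b_0 = 1, b_1 = 2, b_2 = 1.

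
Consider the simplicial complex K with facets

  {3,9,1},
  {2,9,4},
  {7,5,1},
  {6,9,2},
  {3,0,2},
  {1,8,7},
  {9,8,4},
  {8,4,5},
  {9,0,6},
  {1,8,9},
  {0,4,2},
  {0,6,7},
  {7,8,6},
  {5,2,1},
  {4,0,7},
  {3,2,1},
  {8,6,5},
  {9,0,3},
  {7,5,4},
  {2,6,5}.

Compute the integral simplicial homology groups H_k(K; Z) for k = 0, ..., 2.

H_0 = Z,  H_1 = Z ⊕ Z_2,  H_2 = 0.

Order the vertices as 0 < 1 < 2 < 3 < 4 < 5 < 6 < 7 < 8 < 9. Listing each simplex with vertices in this order, K has dimension 2 with simplices:

  0-simplices (10): [0], [1], [2], [3], [4], [5], [6], [7], [8], [9]
  1-simplices (30): (30 of them)
  2-simplices (20): (20 of them)

giving chain groups C_0 ≅ Z^10, C_1 ≅ Z^30, C_2 ≅ Z^20.

Boundary ∂_1: C_1 → C_0 maps an edge to its endpoints' difference, ∂[p,q] = q − p.
This gives a 10×30 integer matrix of rank 9; reducing to Smith normal form yields diagonal entries (1,1,1,1,1,1,1,1,1).

∂_2: C_2 → C_1 acts by ∂[p,q,r] = [q,r] − [p,r] + [p,q]. For instance
  ∂[1,3,9] = [3,9] − [1,9] + [1,3],
  ∂[0,4,7] = [4,7] − [0,7] + [0,4].
As a 30×20 matrix over Z this has rank 20, with invariant factors (1,1,1,1,1,1,1,1,1,1,1,1,1,1,1,1,1,1,1,2).

Reading off H_k = ker ∂_k / im ∂_{k+1}:

  H_0: rank C_0 − rank ∂_1 = 10 − 9 = 1, and the invariant factors of ∂_1 are all 1, so H_0 ≅ Z.
  H_1: rank ker ∂_1 − rank ∂_2 = (30 − 9) − 20 = 1, and ∂_2 has invariant factor 2 > 1, so H_1 ≅ Z ⊕ Z_2.
  H_2: rank ker ∂_2 − rank ∂_3 = (20 − 20) − 0 = 0, and there is no ∂_3, so H_2 ≅ 0.

As a check, the Euler characteristic is 10 − 30 + 20 = 0, which agrees with 1 − 1 + 0 = 0.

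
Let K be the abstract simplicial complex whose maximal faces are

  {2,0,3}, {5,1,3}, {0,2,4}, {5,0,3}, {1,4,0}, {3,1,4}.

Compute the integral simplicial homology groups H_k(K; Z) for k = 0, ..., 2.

Fix the vertex order 0 < 1 < 2 < 3 < 4 < 5 and write every simplex with vertices in increasing order. Then dim K = 2 and the simplices of K are:

  0-simplices (6): [0], [1], [2], [3], [4], [5]
  1-simplices (12): [0,1], [0,2], [0,3], [0,4], [0,5], [1,3], [1,4], [1,5], [2,3], [2,4], [3,4], [3,5]
  2-simplices (6): [0,1,4], [0,2,3], [0,2,4], [0,3,5], [1,3,4], [1,3,5]

giving chain groups C_0 ≅ Z^6, C_1 ≅ Z^12, C_2 ≅ Z^6.

The boundary map ∂_1: C_1 → C_0 maps an edge to its endpoints' difference, ∂[p,q] = q − p.
The 6×12 boundary matrix has rank 5 and Smith normal form diag(1,1,1,1,1).

Boundary ∂_2: C_2 → C_1 acts by ∂[p,q,r] = [q,r] − [p,r] + [p,q]. For instance
  ∂[1,3,5] = [3,5] − [1,5] + [1,3],
  ∂[0,1,4] = [1,4] − [0,4] + [0,1].
The resulting 12×6 matrix has rank 6, and its Smith normal form has invariant factors (1,1,1,1,1,1).

Computing H_k = (kernel of ∂_k) / (image of ∂_{k+1}):

  H_0: rank C_0 − rank ∂_1 = 6 − 5 = 1, and the invariant factors of ∂_1 are all 1, so H_0 ≅ Z.
  H_1: rank ker ∂_1 − rank ∂_2 = (12 − 5) − 6 = 1, and the invariant factors of ∂_2 are all 1, so H_1 ≅ Z.
  H_2: rank ker ∂_2 − rank ∂_3 = (6 − 6) − 0 = 0, and there is no ∂_3, so H_2 ≅ 0.

H_0 = Z,  H_1 = Z,  H_2 = 0.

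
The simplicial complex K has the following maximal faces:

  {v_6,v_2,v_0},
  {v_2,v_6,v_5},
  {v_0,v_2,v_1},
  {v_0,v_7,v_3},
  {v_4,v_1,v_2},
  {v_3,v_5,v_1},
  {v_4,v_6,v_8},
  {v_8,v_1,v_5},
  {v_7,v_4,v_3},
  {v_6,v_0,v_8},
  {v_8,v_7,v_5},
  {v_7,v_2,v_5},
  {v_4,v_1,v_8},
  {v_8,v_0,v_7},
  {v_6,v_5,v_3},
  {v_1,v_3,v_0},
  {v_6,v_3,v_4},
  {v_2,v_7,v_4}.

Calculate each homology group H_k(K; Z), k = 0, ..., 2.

K has 9 vertices, 27 edges, 18 triangles.
rank ∂_0 = 0, rank ∂_1 = 8 ⇒ b_0 = 9 − 0 − 8 = 1; all invariant factors of ∂_1 are 1 so no torsion. So H_0 ≅ Z.
rank ∂_1 = 8, rank ∂_2 = 17 ⇒ b_1 = 27 − 8 − 17 = 2; all invariant factors of ∂_2 are 1 so no torsion. So H_1 ≅ Z^2.
rank ∂_2 = 17, rank ∂_3 = 0 ⇒ b_2 = 18 − 17 − 0 = 1. So H_2 ≅ Z.

H_0 ≅ Z,  H_1 ≅ Z^2,  H_2 ≅ Z.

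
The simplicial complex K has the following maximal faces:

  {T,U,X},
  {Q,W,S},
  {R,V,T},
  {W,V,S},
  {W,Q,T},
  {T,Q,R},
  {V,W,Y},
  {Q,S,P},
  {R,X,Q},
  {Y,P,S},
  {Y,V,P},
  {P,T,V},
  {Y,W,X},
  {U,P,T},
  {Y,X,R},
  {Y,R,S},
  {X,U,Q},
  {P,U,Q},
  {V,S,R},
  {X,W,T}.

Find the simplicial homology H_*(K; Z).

Take the total order P < Q < R < S < T < U < V < W < X < Y on the vertex set. Then K (dimension 2) consists of the simplices:

  0-simplices (10): P, Q, R, S, T, U, V, W, X, Y
  1-simplices (30): PQ, PS, PT, PU, PV, PY, QR, QS, QT, QU, QW, QX, RS, RT, RV, RX, RY, SV, SW, SY, TU, TV, TW, TX, UX, VW, VY, WX, WY, XY
  2-simplices (20): PQS, PQU, PSY, PTU, PTV, PVY, QRT, QRX, QSW, QTW, QUX, RSV, RSY, RTV, RXY, SVW, TUX, TWX, VWY, WXY

giving chain groups C_0 ≅ Z^10, C_1 ≅ Z^30, C_2 ≅ Z^20.

Boundary ∂_1: C_1 → C_0 maps an edge to its endpoints' difference, ∂[p,q] = q − p. For instance
  ∂SY = Y − S.
As a 10×30 matrix over Z this has rank 9, with invariant factors (1,1,1,1,1,1,1,1,1).

∂_2: C_2 → C_1 maps a triangle to the signed sum of its edges. For instance
  ∂RXY = XY − RY + RX,
  ∂TUX = UX − TX + TU.
As a 30×20 matrix over Z this has rank 20, with invariant factors (1,1,1,1,1,1,1,1,1,1,1,1,1,1,1,1,1,1,1,2).

From H_k ≅ ker(∂_k) / im(∂_{k+1}) we obtain:

  H_0: rank C_0 − rank ∂_1 = 10 − 9 = 1, and the invariant factors of ∂_1 are all 1, so H_0 ≅ Z.
  H_1: rank ker ∂_1 − rank ∂_2 = (30 − 9) − 20 = 1, and ∂_2 has invariant factor 2 > 1, so H_1 ≅ Z ⊕ Z/2Z.
  H_2: rank ker ∂_2 − rank ∂_3 = (20 − 20) − 0 = 0, and there is no ∂_3, so H_2 ≅ 0.

H_0 ≅ Z,  H_1 ≅ Z ⊕ Z/2Z,  H_2 = 0.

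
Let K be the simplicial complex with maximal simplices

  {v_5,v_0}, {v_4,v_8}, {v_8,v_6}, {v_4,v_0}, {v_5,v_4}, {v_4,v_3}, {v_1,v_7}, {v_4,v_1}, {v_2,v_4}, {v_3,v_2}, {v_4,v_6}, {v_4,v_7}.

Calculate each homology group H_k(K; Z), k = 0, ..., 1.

We work with the vertex ordering v_0 < v_1 < v_2 < v_3 < v_4 < v_5 < v_6 < v_7 < v_8. The simplices of K, each written with vertices in increasing order, are:

  0-simplices (9): [v_0], [v_1], [v_2], [v_3], [v_4], [v_5], [v_6], [v_7], [v_8]
  1-simplices (12): [v_0,v_4], [v_0,v_5], [v_1,v_4], [v_1,v_7], [v_2,v_3], [v_2,v_4], [v_3,v_4], [v_4,v_5], [v_4,v_6], [v_4,v_7], [v_4,v_8], [v_6,v_8]

giving chain groups C_0 ≅ Z^9, C_1 ≅ Z^12.

∂_1: C_1 → C_0 is given by ∂[p,q] = [q] − [p].
The 9×12 boundary matrix has rank 8 and Smith normal form diag(1,1,1,1,1,1,1,1).

Computing H_k = (kernel of ∂_k) / (image of ∂_{k+1}):

  H_0: rank C_0 − rank ∂_1 = 9 − 8 = 1, and the invariant factors of ∂_1 are all 1, so H_0 = Z.
  H_1: rank ker ∂_1 − rank ∂_2 = (12 − 8) − 0 = 4, and there is no ∂_2, so H_1 = Z^4.

As a check, the Euler characteristic is 9 − 12 = -3, which agrees with 1 − 4 = -3.

H_0 = Z,  H_1 = Z^4.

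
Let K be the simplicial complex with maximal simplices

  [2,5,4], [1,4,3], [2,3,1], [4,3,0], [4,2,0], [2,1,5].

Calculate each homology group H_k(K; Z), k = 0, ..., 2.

H_0 ≅ Z,  H_1 ≅ Z,  H_2 = 0.

Take the total order 0 < 1 < 2 < 3 < 4 < 5 on the vertex set. Then K (dimension 2) consists of the simplices:

  0-simplices (6): [0], [1], [2], [3], [4], [5]
  1-simplices (12): [0,2], [0,3], [0,4], [1,2], [1,3], [1,4], [1,5], [2,3], [2,4], [2,5], [3,4], [4,5]
  2-simplices (6): [0,2,4], [0,3,4], [1,2,3], [1,2,5], [1,3,4], [2,4,5]

Hence C_0 ≅ Z^6, C_1 ≅ Z^12, C_2 ≅ Z^6.

∂_1: C_1 → C_0 maps an edge to its endpoints' difference, ∂[p,q] = q − p. For instance
  ∂[2,5] = [5] − [2].
As a 6×12 matrix over Z this has rank 5, with invariant factors (1,1,1,1,1).

The boundary map ∂_2: C_2 → C_1 acts by ∂[p,q,r] = [q,r] − [p,r] + [p,q]. For instance
  ∂[1,2,5] = [2,5] − [1,5] + [1,2],
  ∂[2,4,5] = [4,5] − [2,5] + [2,4].
The 12×6 boundary matrix has rank 6 and Smith normal form diag(1,1,1,1,1,1).

Reading off H_k = ker ∂_k / im ∂_{k+1}:

  H_0: rank C_0 − rank ∂_1 = 6 − 5 = 1, and the invariant factors of ∂_1 are all 1, so H_0 = Z.
  H_1: rank ker ∂_1 − rank ∂_2 = (12 − 5) − 6 = 1, and the invariant factors of ∂_2 are all 1, so H_1 = Z.
  H_2: rank ker ∂_2 − rank ∂_3 = (6 − 6) − 0 = 0, and there is no ∂_3, so H_2 = 0.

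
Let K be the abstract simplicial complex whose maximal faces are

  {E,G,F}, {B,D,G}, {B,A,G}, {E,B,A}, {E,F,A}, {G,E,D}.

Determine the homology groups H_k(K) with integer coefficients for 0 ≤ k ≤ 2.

H_0 = Z,  H_1 = Z,  H_2 = 0.

Take the total order A < B < D < E < F < G on the vertex set. Then K (dimension 2) consists of the simplices:

  0-simplices (6): A, B, D, E, F, G
  1-simplices (12): AB, AE, AF, AG, BD, BE, BG, DE, DG, EF, EG, FG
  2-simplices (6): ABE, ABG, AEF, BDG, DEG, EFG

so the chain groups are C_0 ≅ Z^6, C_1 ≅ Z^12, C_2 ≅ Z^6.

∂_1: C_1 → C_0 maps an edge to its endpoints' difference, ∂[p,q] = q − p. For instance
  ∂AE = E − A.
The 6×12 boundary matrix has rank 5 and Smith normal form diag(1,1,1,1,1).

Boundary ∂_2: C_2 → C_1 maps a triangle to the signed sum of its edges. For instance
  ∂DEG = EG − DG + DE,
  ∂EFG = FG − EG + EF.
This gives a 12×6 integer matrix of rank 6; reducing to Smith normal form yields diagonal entries (1,1,1,1,1,1).

From H_k ≅ ker(∂_k) / im(∂_{k+1}) we obtain:

  H_0: rank C_0 − rank ∂_1 = 6 − 5 = 1, and the invariant factors of ∂_1 are all 1, so H_0 ≅ Z.
  H_1: rank ker ∂_1 − rank ∂_2 = (12 − 5) − 6 = 1, and the invariant factors of ∂_2 are all 1, so H_1 ≅ Z.
  H_2: rank ker ∂_2 − rank ∂_3 = (6 − 6) − 0 = 0, and there is no ∂_3, so H_2 ≅ 0.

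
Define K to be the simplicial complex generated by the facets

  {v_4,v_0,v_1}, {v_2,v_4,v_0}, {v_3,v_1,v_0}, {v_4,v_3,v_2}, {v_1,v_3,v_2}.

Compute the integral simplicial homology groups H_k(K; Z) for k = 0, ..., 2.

Order the vertices as v_0 < v_1 < v_2 < v_3 < v_4. Listing each simplex with vertices in this order, K has dimension 2 with simplices:

  0-simplices (5): [v_0], [v_1], [v_2], [v_3], [v_4]
  1-simplices (10): [v_0,v_1], [v_0,v_2], [v_0,v_3], [v_0,v_4], [v_1,v_2], [v_1,v_3], [v_1,v_4], [v_2,v_3], [v_2,v_4], [v_3,v_4]
  2-simplices (5): [v_0,v_1,v_3], [v_0,v_1,v_4], [v_0,v_2,v_4], [v_1,v_2,v_3], [v_2,v_3,v_4]

giving chain groups C_0 ≅ Z^5, C_1 ≅ Z^10, C_2 ≅ Z^5.

The boundary map ∂_1: C_1 → C_0 is given by ∂[p,q] = [q] − [p]. For instance
  ∂[v_3,v_4] = [v_4] − [v_3].
The 5×10 boundary matrix has rank 4 and Smith normal form diag(1,1,1,1).

∂_2: C_2 → C_1 acts by ∂[p,q,r] = [q,r] − [p,r] + [p,q]. For instance
  ∂[v_1,v_2,v_3] = [v_2,v_3] − [v_1,v_3] + [v_1,v_2],
  ∂[v_0,v_1,v_3] = [v_1,v_3] − [v_0,v_3] + [v_0,v_1].
This gives a 10×5 integer matrix of rank 5; reducing to Smith normal form yields diagonal entries (1,1,1,1,1).

Reading off H_k = ker ∂_k / im ∂_{k+1}:

  H_0: rank C_0 − rank ∂_1 = 5 − 4 = 1, and the invariant factors of ∂_1 are all 1, so H_0 = Z.
  H_1: rank ker ∂_1 − rank ∂_2 = (10 − 4) − 5 = 1, and the invariant factors of ∂_2 are all 1, so H_1 = Z.
  H_2: rank ker ∂_2 − rank ∂_3 = (5 − 5) − 0 = 0, and there is no ∂_3, so H_2 = 0.

H_0 = Z,  H_1 = Z,  H_2 = 0.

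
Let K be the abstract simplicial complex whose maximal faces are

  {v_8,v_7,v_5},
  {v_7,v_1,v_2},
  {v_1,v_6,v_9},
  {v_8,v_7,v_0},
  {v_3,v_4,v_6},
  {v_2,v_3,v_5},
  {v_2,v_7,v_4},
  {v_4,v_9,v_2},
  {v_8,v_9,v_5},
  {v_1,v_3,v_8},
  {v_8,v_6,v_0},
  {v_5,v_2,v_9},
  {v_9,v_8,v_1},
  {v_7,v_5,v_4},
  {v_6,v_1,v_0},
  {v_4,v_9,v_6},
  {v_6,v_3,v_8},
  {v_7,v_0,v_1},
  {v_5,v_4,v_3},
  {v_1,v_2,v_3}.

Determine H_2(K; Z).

H_2 ≅ 0.

Take the total order v_0 < v_1 < v_2 < v_3 < v_4 < v_5 < v_6 < v_7 < v_8 < v_9 on the vertex set. Then K (dimension 2) consists of the simplices:

  0-simplices (10): [v_0], [v_1], [v_2], [v_3], [v_4], [v_5], [v_6], [v_7], [v_8], [v_9]
  1-simplices (30): (30 of them)
  2-simplices (20): (20 of them)

so the chain groups are C_0 ≅ Z^10, C_1 ≅ Z^30, C_2 ≅ Z^20.

Boundary ∂_1: C_1 → C_0 is given by ∂[p,q] = [q] − [p]. For instance
  ∂[v_7,v_8] = [v_8] − [v_7].
As a 10×30 matrix over Z this has rank 9, with invariant factors (1,1,1,1,1,1,1,1,1).

The boundary map ∂_2: C_2 → C_1 sends each 2-simplex [p,q,r] to [q,r] − [p,r] + [p,q]. For instance
  ∂[v_5,v_8,v_9] = [v_8,v_9] − [v_5,v_9] + [v_5,v_8],
  ∂[v_4,v_5,v_7] = [v_5,v_7] − [v_4,v_7] + [v_4,v_5].
As a 30×20 matrix over Z this has rank 20, with invariant factors (1,1,1,1,1,1,1,1,1,1,1,1,1,1,1,1,1,1,1,2).

Now H_k = ker ∂_k / im ∂_{k+1}, so:

  H_2: rank ker ∂_2 − rank ∂_3 = (20 − 20) − 0 = 0, and there is no ∂_3, so H_2 ≅ 0.

(K is a triangulation of the Klein bottle.)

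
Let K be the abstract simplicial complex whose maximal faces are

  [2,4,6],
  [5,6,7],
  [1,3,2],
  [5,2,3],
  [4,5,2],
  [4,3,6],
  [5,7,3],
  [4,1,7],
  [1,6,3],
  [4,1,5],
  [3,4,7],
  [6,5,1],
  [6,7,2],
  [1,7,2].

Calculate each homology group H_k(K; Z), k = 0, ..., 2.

H_0 ≅ Z,  H_1 ≅ Z^2,  H_2 ≅ Z.

Fix the vertex order 1 < 2 < 3 < 4 < 5 < 6 < 7 and write every simplex with vertices in increasing order. Then dim K = 2 and the simplices of K are:

  0-simplices (7): [1], [2], [3], [4], [5], [6], [7]
  1-simplices (21): [1,2], [1,3], [1,4], [1,5], [1,6], [1,7], [2,3], [2,4], [2,5], [2,6], [2,7], [3,4], [3,5], [3,6], [3,7], [4,5], [4,6], [4,7], [5,6], [5,7], [6,7]
  2-simplices (14): [1,2,3], [1,2,7], [1,3,6], [1,4,5], [1,4,7], [1,5,6], [2,3,5], [2,4,5], [2,4,6], [2,6,7], [3,4,6], [3,4,7], [3,5,7], [5,6,7]

so the chain groups are C_0 ≅ Z^7, C_1 ≅ Z^21, C_2 ≅ Z^14.

∂_1: C_1 → C_0 sends each edge [p,q] (with p < q) to q − p.
The 7×21 boundary matrix has rank 6 and Smith normal form diag(1,1,1,1,1,1).

Boundary ∂_2: C_2 → C_1 acts by ∂[p,q,r] = [q,r] − [p,r] + [p,q]. For instance
  ∂[1,3,6] = [3,6] − [1,6] + [1,3],
  ∂[3,5,7] = [5,7] − [3,7] + [3,5].
The resulting 21×14 matrix has rank 13, and its Smith normal form has invariant factors (1,1,1,1,1,1,1,1,1,1,1,1,1).

Computing H_k = (kernel of ∂_k) / (image of ∂_{k+1}):

  H_0: rank C_0 − rank ∂_1 = 7 − 6 = 1, and the invariant factors of ∂_1 are all 1, so H_0 = Z.
  H_1: rank ker ∂_1 − rank ∂_2 = (21 − 6) − 13 = 2, and the invariant factors of ∂_2 are all 1, so H_1 = Z^2.
  H_2: rank ker ∂_2 − rank ∂_3 = (14 − 13) − 0 = 1, and there is no ∂_3, so H_2 = Z.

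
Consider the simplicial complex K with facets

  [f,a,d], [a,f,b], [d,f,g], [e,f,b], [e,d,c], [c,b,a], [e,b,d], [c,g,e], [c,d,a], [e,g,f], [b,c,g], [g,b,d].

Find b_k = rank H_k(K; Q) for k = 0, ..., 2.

Fix the vertex order a < b < c < d < e < f < g and write every simplex with vertices in increasing order. Then dim K = 2 and the simplices of K are:

  0-simplices (7): a, b, c, d, e, f, g
  1-simplices (18): ab, ac, ad, af, bc, bd, be, bf, bg, cd, ce, cg, de, df, dg, ef, eg, fg
  2-simplices (12): abc, abf, acd, adf, bcg, bde, bdg, bef, cde, ceg, dfg, efg

Hence C_0 ≅ Z^7, C_1 ≅ Z^18, C_2 ≅ Z^12.

∂_1: C_1 → C_0 maps an edge to its endpoints' difference, ∂[p,q] = q − p. For instance
  ∂ad = d − a.
This gives a 7×18 integer matrix of rank 6; reducing to Smith normal form yields diagonal entries (1,1,1,1,1,1).

∂_2: C_2 → C_1 sends each 2-simplex [p,q,r] to [q,r] − [p,r] + [p,q]. For instance
  ∂abf = bf − af + ab,
  ∂bde = de − be + bd.
This gives a 18×12 integer matrix of rank 12; reducing to Smith normal form yields diagonal entries (1,1,1,1,1,1,1,1,1,1,1,2).

Reading off H_k = ker ∂_k / im ∂_{k+1}:

  H_0: rank C_0 − rank ∂_1 = 7 − 6 = 1, and the invariant factors of ∂_1 are all 1, so H_0 ≅ Z.
  H_1: rank ker ∂_1 − rank ∂_2 = (18 − 6) − 12 = 0, and ∂_2 has invariant factor 2 > 1, so H_1 ≅ Z/2.
  H_2: rank ker ∂_2 − rank ∂_3 = (12 − 12) − 0 = 0, and there is no ∂_3, so H_2 ≅ 0.

(K is a triangulation of the real projective plane RP^2.)

Hence the Betti numbers are b_0 = 1, b_1 = 0, b_2 = 0.

b_0 = 1, b_1 = 0, b_2 = 0.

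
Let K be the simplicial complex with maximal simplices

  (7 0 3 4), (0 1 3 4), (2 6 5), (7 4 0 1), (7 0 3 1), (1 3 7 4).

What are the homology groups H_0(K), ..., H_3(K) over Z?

Take the total order 0 < 1 < 2 < 3 < 4 < 5 < 6 < 7 on the vertex set. Then K (dimension 3) consists of the simplices:

  0-simplices (8): [0], [1], [2], [3], [4], [5], [6], [7]
  1-simplices (13): [0,1], [0,3], [0,4], [0,7], [1,3], [1,4], [1,7], [2,5], [2,6], [3,4], [3,7], [4,7], [5,6]
  2-simplices (11): [0,1,3], [0,1,4], [0,1,7], [0,3,4], [0,3,7], [0,4,7], [1,3,4], [1,3,7], [1,4,7], [2,5,6], [3,4,7]
  3-simplices (5): [0,1,3,4], [0,1,3,7], [0,1,4,7], [0,3,4,7], [1,3,4,7]

giving chain groups C_0 ≅ Z^8, C_1 ≅ Z^13, C_2 ≅ Z^11, C_3 ≅ Z^5.

Boundary ∂_1: C_1 → C_0 sends each edge [p,q] (with p < q) to q − p.
This gives a 8×13 integer matrix of rank 6; reducing to Smith normal form yields diagonal entries (1,1,1,1,1,1).

Boundary ∂_2: C_2 → C_1 maps a triangle to the signed sum of its edges. For instance
  ∂[0,1,4] = [1,4] − [0,4] + [0,1],
  ∂[0,1,7] = [1,7] − [0,7] + [0,1].
The resulting 13×11 matrix has rank 7, and its Smith normal form has invariant factors (1,1,1,1,1,1,1).

The boundary map ∂_3: C_3 → C_2 sends each 3-simplex σ to the alternating sum Σ_i (−1)^i (σ with its i-th vertex removed). For instance
  ∂[0,1,3,7] = [1,3,7] − [0,3,7] + [0,1,7] − [0,1,3],
  ∂[0,1,3,4] = [1,3,4] − [0,3,4] + [0,1,4] − [0,1,3].
This gives a 11×5 integer matrix of rank 4; reducing to Smith normal form yields diagonal entries (1,1,1,1).

Reading off H_k = ker ∂_k / im ∂_{k+1}:

  H_0: rank C_0 − rank ∂_1 = 8 − 6 = 2, and the invariant factors of ∂_1 are all 1, so H_0 ≅ Z^2.
  H_1: rank ker ∂_1 − rank ∂_2 = (13 − 6) − 7 = 0, and the invariant factors of ∂_2 are all 1, so H_1 ≅ 0.
  H_2: rank ker ∂_2 − rank ∂_3 = (11 − 7) − 4 = 0, and the invariant factors of ∂_3 are all 1, so H_2 ≅ 0.
  H_3: rank ker ∂_3 − rank ∂_4 = (5 − 4) − 0 = 1, and there is no ∂_4, so H_3 ≅ Z.

As a check, the Euler characteristic is 8 − 13 + 11 − 5 = 1, which agrees with 2 − 0 + 0 − 1 = 1.

H_0 = Z^2,  H_1 = 0,  H_2 = 0,  H_3 = Z.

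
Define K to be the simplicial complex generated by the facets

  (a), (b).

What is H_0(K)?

Fix the vertex order a < b and write every simplex with vertices in increasing order. Then dim K = 0 and the simplices of K are:

  0-simplices (2): a, b

Hence C_0 ≅ Z^2.

Now H_k = ker ∂_k / im ∂_{k+1}, so:

  H_0: rank C_0 − rank ∂_1 = 2 − 0 = 2, and there is no ∂_1, so H_0 ≅ Z^2.

H_0 = Z^2.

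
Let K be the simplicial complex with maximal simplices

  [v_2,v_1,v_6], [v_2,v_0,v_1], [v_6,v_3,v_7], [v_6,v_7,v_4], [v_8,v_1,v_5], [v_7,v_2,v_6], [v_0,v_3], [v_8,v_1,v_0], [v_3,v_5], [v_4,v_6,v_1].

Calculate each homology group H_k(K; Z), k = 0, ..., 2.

Fix the vertex order v_0 < v_1 < v_2 < v_3 < v_4 < v_5 < v_6 < v_7 < v_8 and write every simplex with vertices in increasing order. Then dim K = 2 and the simplices of K are:

  0-simplices (9): [v_0], [v_1], [v_2], [v_3], [v_4], [v_5], [v_6], [v_7], [v_8]
  1-simplices (18): (18 of them)
  2-simplices (8): [v_0,v_1,v_2], [v_0,v_1,v_8], [v_1,v_2,v_6], [v_1,v_4,v_6], [v_1,v_5,v_8], [v_2,v_6,v_7], [v_3,v_6,v_7], [v_4,v_6,v_7]

so the chain groups are C_0 ≅ Z^9, C_1 ≅ Z^18, C_2 ≅ Z^8.

Boundary ∂_1: C_1 → C_0 is given by ∂[p,q] = [q] − [p]. For instance
  ∂[v_1,v_2] = [v_2] − [v_1].
The resulting 9×18 matrix has rank 8, and its Smith normal form has invariant factors (1,1,1,1,1,1,1,1).

The boundary map ∂_2: C_2 → C_1 sends each 2-simplex [p,q,r] to [q,r] − [p,r] + [p,q]. For instance
  ∂[v_3,v_6,v_7] = [v_6,v_7] − [v_3,v_7] + [v_3,v_6],
  ∂[v_4,v_6,v_7] = [v_6,v_7] − [v_4,v_7] + [v_4,v_6].
The resulting 18×8 matrix has rank 8, and its Smith normal form has invariant factors (1,1,1,1,1,1,1,1).

Computing H_k = (kernel of ∂_k) / (image of ∂_{k+1}):

  H_0: rank C_0 − rank ∂_1 = 9 − 8 = 1, and the invariant factors of ∂_1 are all 1, so H_0 = Z.
  H_1: rank ker ∂_1 − rank ∂_2 = (18 − 8) − 8 = 2, and the invariant factors of ∂_2 are all 1, so H_1 = Z^2.
  H_2: rank ker ∂_2 − rank ∂_3 = (8 − 8) − 0 = 0, and there is no ∂_3, so H_2 = 0.

H_0 ≅ Z,  H_1 ≅ Z^2,  H_2 = 0.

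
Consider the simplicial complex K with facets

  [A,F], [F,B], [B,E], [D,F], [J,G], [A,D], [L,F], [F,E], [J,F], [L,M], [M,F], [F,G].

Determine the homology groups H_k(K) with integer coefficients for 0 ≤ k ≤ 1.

H_0 ≅ Z,  H_1 ≅ Z^4.

Take the total order A < B < D < E < F < G < J < L < M on the vertex set. Then K (dimension 1) consists of the simplices:

  0-simplices (9): A, B, D, E, F, G, J, L, M
  1-simplices (12): AD, AF, BE, BF, DF, EF, FG, FJ, FL, FM, GJ, LM

so the chain groups are C_0 ≅ Z^9, C_1 ≅ Z^12.

Boundary ∂_1: C_1 → C_0 is given by ∂[p,q] = [q] − [p]. For instance
  ∂GJ = J − G.
As a 9×12 matrix over Z this has rank 8, with invariant factors (1,1,1,1,1,1,1,1).

Computing H_k = (kernel of ∂_k) / (image of ∂_{k+1}):

  H_0: rank C_0 − rank ∂_1 = 9 − 8 = 1, and the invariant factors of ∂_1 are all 1, so H_0 ≅ Z.
  H_1: rank ker ∂_1 − rank ∂_2 = (12 − 8) − 0 = 4, and there is no ∂_2, so H_1 ≅ Z^4.

As a check, the Euler characteristic is 9 − 12 = -3, which agrees with 1 − 4 = -3.
(K is a triangulation of a wedge of 4 circles.)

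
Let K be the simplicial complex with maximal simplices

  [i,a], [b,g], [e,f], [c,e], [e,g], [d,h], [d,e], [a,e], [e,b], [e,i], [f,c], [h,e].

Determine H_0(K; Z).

H_0 ≅ Z.

Fix the vertex order a < b < c < d < e < f < g < h < i and write every simplex with vertices in increasing order. Then dim K = 1 and the simplices of K are:

  0-simplices (9): a, b, c, d, e, f, g, h, i
  1-simplices (12): ae, ai, be, bg, ce, cf, de, dh, ef, eg, eh, ei

so the chain groups are C_0 ≅ Z^9, C_1 ≅ Z^12.

Boundary ∂_1: C_1 → C_0 maps an edge to its endpoints' difference, ∂[p,q] = q − p. For instance
  ∂cf = f − c.
This gives a 9×12 integer matrix of rank 8; reducing to Smith normal form yields diagonal entries (1,1,1,1,1,1,1,1).

Computing H_k = (kernel of ∂_k) / (image of ∂_{k+1}):

  H_0: rank C_0 − rank ∂_1 = 9 − 8 = 1, and the invariant factors of ∂_1 are all 1, so H_0 ≅ Z.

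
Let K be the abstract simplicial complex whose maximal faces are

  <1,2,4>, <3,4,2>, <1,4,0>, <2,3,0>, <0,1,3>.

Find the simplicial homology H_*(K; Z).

H_0 = Z,  H_1 = Z,  H_2 = 0.

We work with the vertex ordering 0 < 1 < 2 < 3 < 4. The simplices of K, each written with vertices in increasing order, are:

  0-simplices (5): [0], [1], [2], [3], [4]
  1-simplices (10): [0,1], [0,2], [0,3], [0,4], [1,2], [1,3], [1,4], [2,3], [2,4], [3,4]
  2-simplices (5): [0,1,3], [0,1,4], [0,2,3], [1,2,4], [2,3,4]

Hence C_0 ≅ Z^5, C_1 ≅ Z^10, C_2 ≅ Z^5.

∂_1: C_1 → C_0 is given by ∂[p,q] = [q] − [p].
The 5×10 boundary matrix has rank 4 and Smith normal form diag(1,1,1,1).

∂_2: C_2 → C_1 maps a triangle to the signed sum of its edges. For instance
  ∂[0,2,3] = [2,3] − [0,3] + [0,2],
  ∂[2,3,4] = [3,4] − [2,4] + [2,3].
This gives a 10×5 integer matrix of rank 5; reducing to Smith normal form yields diagonal entries (1,1,1,1,1).

From H_k ≅ ker(∂_k) / im(∂_{k+1}) we obtain:

  H_0: rank C_0 − rank ∂_1 = 5 − 4 = 1, and the invariant factors of ∂_1 are all 1, so H_0 ≅ Z.
  H_1: rank ker ∂_1 − rank ∂_2 = (10 − 4) − 5 = 1, and the invariant factors of ∂_2 are all 1, so H_1 ≅ Z.
  H_2: rank ker ∂_2 − rank ∂_3 = (5 − 5) − 0 = 0, and there is no ∂_3, so H_2 ≅ 0.

As a check, the Euler characteristic is 5 − 10 + 5 = 0, which agrees with 1 − 1 + 0 = 0.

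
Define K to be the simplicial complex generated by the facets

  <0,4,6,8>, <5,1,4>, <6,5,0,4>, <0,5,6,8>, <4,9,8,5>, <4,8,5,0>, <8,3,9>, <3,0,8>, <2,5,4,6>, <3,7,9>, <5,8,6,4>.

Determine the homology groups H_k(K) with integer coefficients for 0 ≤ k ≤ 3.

Take the total order 0 < 1 < 2 < 3 < 4 < 5 < 6 < 7 < 8 < 9 on the vertex set. Then K (dimension 3) consists of the simplices:

  0-simplices (10): [0], [1], [2], [3], [4], [5], [6], [7], [8], [9]
  1-simplices (23): [0,3], [0,4], [0,5], [0,6], [0,8], [1,4], [1,5], [2,4], [2,5], [2,6], [3,7], [3,8], [3,9], [4,5], [4,6], [4,8], [4,9], [5,6], [5,8], [5,9], [6,8], [7,9], [8,9]
  2-simplices (20): (20 of them)
  3-simplices (7): [0,4,5,6], [0,4,5,8], [0,4,6,8], [0,5,6,8], [2,4,5,6], [4,5,6,8], [4,5,8,9]

so the chain groups are C_0 ≅ Z^10, C_1 ≅ Z^23, C_2 ≅ Z^20, C_3 ≅ Z^7.

The boundary map ∂_1: C_1 → C_0 sends each edge [p,q] (with p < q) to q − p.
As a 10×23 matrix over Z this has rank 9, with invariant factors (1,1,1,1,1,1,1,1,1).

The boundary map ∂_2: C_2 → C_1 maps a triangle to the signed sum of its edges. For instance
  ∂[5,8,9] = [8,9] − [5,9] + [5,8],
  ∂[0,4,5] = [4,5] − [0,5] + [0,4].
As a 23×20 matrix over Z this has rank 14, with invariant factors (1,1,1,1,1,1,1,1,1,1,1,1,1,1).

∂_3: C_3 → C_2 sends each 3-simplex σ to the alternating sum Σ_i (−1)^i (σ with its i-th vertex removed). For instance
  ∂[4,5,6,8] = [5,6,8] − [4,6,8] + [4,5,8] − [4,5,6],
  ∂[2,4,5,6] = [4,5,6] − [2,5,6] + [2,4,6] − [2,4,5].
The 20×7 boundary matrix has rank 6 and Smith normal form diag(1,1,1,1,1,1).

Now H_k = ker ∂_k / im ∂_{k+1}, so:

  H_0: rank C_0 − rank ∂_1 = 10 − 9 = 1, and the invariant factors of ∂_1 are all 1, so H_0 ≅ Z.
  H_1: rank ker ∂_1 − rank ∂_2 = (23 − 9) − 14 = 0, and the invariant factors of ∂_2 are all 1, so H_1 ≅ 0.
  H_2: rank ker ∂_2 − rank ∂_3 = (20 − 14) − 6 = 0, and the invariant factors of ∂_3 are all 1, so H_2 ≅ 0.
  H_3: rank ker ∂_3 − rank ∂_4 = (7 − 6) − 0 = 1, and there is no ∂_4, so H_3 ≅ Z.

H_0 ≅ Z,  H_1 = 0,  H_2 = 0,  H_3 ≅ Z.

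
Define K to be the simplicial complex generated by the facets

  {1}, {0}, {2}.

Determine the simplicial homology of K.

Order the vertices as 0 < 1 < 2. Listing each simplex with vertices in this order, K has dimension 0 with simplices:

  0-simplices (3): [0], [1], [2]

giving chain groups C_0 ≅ Z^3.

Reading off H_k = ker ∂_k / im ∂_{k+1}:

  H_0: rank C_0 − rank ∂_1 = 3 − 0 = 3, and there is no ∂_1, so H_0 ≅ Z^3.

(K is a triangulation of a set of 3 points.)

H_0 = Z^3.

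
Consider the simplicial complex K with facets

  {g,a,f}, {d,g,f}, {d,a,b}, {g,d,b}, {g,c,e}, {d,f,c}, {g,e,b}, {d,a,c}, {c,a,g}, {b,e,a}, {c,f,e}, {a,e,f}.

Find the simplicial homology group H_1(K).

H_1 ≅ Z_2.

Take the total order a < b < c < d < e < f < g on the vertex set. Then K (dimension 2) consists of the simplices:

  0-simplices (7): a, b, c, d, e, f, g
  1-simplices (18): ab, ac, ad, ae, af, ag, bd, be, bg, cd, ce, cf, cg, df, dg, ef, eg, fg
  2-simplices (12): abd, abe, acd, acg, aef, afg, bdg, beg, cdf, cef, ceg, dfg

Hence C_0 ≅ Z^7, C_1 ≅ Z^18, C_2 ≅ Z^12.

The boundary map ∂_1: C_1 → C_0 is given by ∂[p,q] = [q] − [p]. For instance
  ∂df = f − d.
This gives a 7×18 integer matrix of rank 6; reducing to Smith normal form yields diagonal entries (1,1,1,1,1,1).

∂_2: C_2 → C_1 sends each 2-simplex [p,q,r] to [q,r] − [p,r] + [p,q]. For instance
  ∂cef = ef − cf + ce,
  ∂beg = eg − bg + be.
The 18×12 boundary matrix has rank 12 and Smith normal form diag(1,1,1,1,1,1,1,1,1,1,1,2).

Computing H_k = (kernel of ∂_k) / (image of ∂_{k+1}):

  H_1: rank ker ∂_1 − rank ∂_2 = (18 − 6) − 12 = 0, and ∂_2 has invariant factor 2 > 1, so H_1 ≅ Z_2.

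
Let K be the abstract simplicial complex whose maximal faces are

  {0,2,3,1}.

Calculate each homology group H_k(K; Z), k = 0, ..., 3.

H_0 = Z,  H_1 = 0,  H_2 = 0,  H_3 = 0.

We work with the vertex ordering 0 < 1 < 2 < 3. The simplices of K, each written with vertices in increasing order, are:

  0-simplices (4): [0], [1], [2], [3]
  1-simplices (6): [0,1], [0,2], [0,3], [1,2], [1,3], [2,3]
  2-simplices (4): [0,1,2], [0,1,3], [0,2,3], [1,2,3]
  3-simplices (1): [0,1,2,3]

giving chain groups C_0 ≅ Z^4, C_1 ≅ Z^6, C_2 ≅ Z^4, C_3 ≅ Z^1.

Boundary ∂_1: C_1 → C_0 is given by ∂[p,q] = [q] − [p].
As a 4×6 matrix over Z this has rank 3, with invariant factors (1,1,1).

∂_2: C_2 → C_1 maps a triangle to the signed sum of its edges. For instance
  ∂[0,1,3] = [1,3] − [0,3] + [0,1],
  ∂[0,2,3] = [2,3] − [0,3] + [0,2].
The resulting 6×4 matrix has rank 3, and its Smith normal form has invariant factors (1,1,1).

The boundary map ∂_3: C_3 → C_2 sends each 3-simplex σ to the alternating sum Σ_i (−1)^i (σ with its i-th vertex removed). For instance
  ∂[0,1,2,3] = [1,2,3] − [0,2,3] + [0,1,3] − [0,1,2].
The 4×1 boundary matrix has rank 1 and Smith normal form diag(1).

From H_k ≅ ker(∂_k) / im(∂_{k+1}) we obtain:

  H_0: rank C_0 − rank ∂_1 = 4 − 3 = 1, and the invariant factors of ∂_1 are all 1, so H_0 ≅ Z.
  H_1: rank ker ∂_1 − rank ∂_2 = (6 − 3) − 3 = 0, and the invariant factors of ∂_2 are all 1, so H_1 ≅ 0.
  H_2: rank ker ∂_2 − rank ∂_3 = (4 − 3) − 1 = 0, and the invariant factors of ∂_3 are all 1, so H_2 ≅ 0.
  H_3: rank ker ∂_3 − rank ∂_4 = (1 − 1) − 0 = 0, and there is no ∂_4, so H_3 ≅ 0.

As a check, the Euler characteristic is 4 − 6 + 4 − 1 = 1, which agrees with 1 − 0 + 0 − 0 = 1.
(K is a triangulation of the 3-simplex.)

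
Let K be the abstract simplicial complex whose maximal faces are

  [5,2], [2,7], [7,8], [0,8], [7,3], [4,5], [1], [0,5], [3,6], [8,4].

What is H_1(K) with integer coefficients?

Fix the vertex order 0 < 1 < 2 < 3 < 4 < 5 < 6 < 7 < 8 and write every simplex with vertices in increasing order. Then dim K = 1 and the simplices of K are:

  0-simplices (9): [0], [1], [2], [3], [4], [5], [6], [7], [8]
  1-simplices (9): [0,5], [0,8], [2,5], [2,7], [3,6], [3,7], [4,5], [4,8], [7,8]

giving chain groups C_0 ≅ Z^9, C_1 ≅ Z^9.

The boundary map ∂_1: C_1 → C_0 sends each edge [p,q] (with p < q) to q − p. For instance
  ∂[3,6] = [6] − [3].
The 9×9 boundary matrix has rank 7 and Smith normal form diag(1,1,1,1,1,1,1).

Reading off H_k = ker ∂_k / im ∂_{k+1}:

  H_1: rank ker ∂_1 − rank ∂_2 = (9 − 7) − 0 = 2, and there is no ∂_2, so H_1 ≅ Z^2.

H_1 ≅ Z^2.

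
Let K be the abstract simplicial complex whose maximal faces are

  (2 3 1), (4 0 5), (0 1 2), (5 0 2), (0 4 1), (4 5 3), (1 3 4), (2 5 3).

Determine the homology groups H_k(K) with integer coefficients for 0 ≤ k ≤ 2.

H_0 ≅ Z,  H_1 = 0,  H_2 ≅ Z.

K has 6 vertices, 12 edges, 8 triangles.
rank ∂_0 = 0, rank ∂_1 = 5 ⇒ b_0 = 6 − 0 − 5 = 1; all invariant factors of ∂_1 are 1 so no torsion. So H_0 ≅ Z.
rank ∂_1 = 5, rank ∂_2 = 7 ⇒ b_1 = 12 − 5 − 7 = 0; all invariant factors of ∂_2 are 1 so no torsion. So H_1 ≅ 0.
rank ∂_2 = 7, rank ∂_3 = 0 ⇒ b_2 = 8 − 7 − 0 = 1. So H_2 ≅ Z.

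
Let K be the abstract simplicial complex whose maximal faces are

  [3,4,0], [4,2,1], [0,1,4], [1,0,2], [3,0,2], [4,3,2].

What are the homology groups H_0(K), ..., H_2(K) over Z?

Take the total order 0 < 1 < 2 < 3 < 4 on the vertex set. Then K (dimension 2) consists of the simplices:

  0-simplices (5): [0], [1], [2], [3], [4]
  1-simplices (9): [0,1], [0,2], [0,3], [0,4], [1,2], [1,4], [2,3], [2,4], [3,4]
  2-simplices (6): [0,1,2], [0,1,4], [0,2,3], [0,3,4], [1,2,4], [2,3,4]

giving chain groups C_0 ≅ Z^5, C_1 ≅ Z^9, C_2 ≅ Z^6.

Boundary ∂_1: C_1 → C_0 maps an edge to its endpoints' difference, ∂[p,q] = q − p. For instance
  ∂[0,2] = [2] − [0].
The 5×9 boundary matrix has rank 4 and Smith normal form diag(1,1,1,1).

The boundary map ∂_2: C_2 → C_1 sends each 2-simplex [p,q,r] to [q,r] − [p,r] + [p,q]. For instance
  ∂[0,1,4] = [1,4] − [0,4] + [0,1],
  ∂[0,2,3] = [2,3] − [0,3] + [0,2].
As a 9×6 matrix over Z this has rank 5, with invariant factors (1,1,1,1,1).

Now H_k = ker ∂_k / im ∂_{k+1}, so:

  H_0: rank C_0 − rank ∂_1 = 5 − 4 = 1, and the invariant factors of ∂_1 are all 1, so H_0 = Z.
  H_1: rank ker ∂_1 − rank ∂_2 = (9 − 4) − 5 = 0, and the invariant factors of ∂_2 are all 1, so H_1 = 0.
  H_2: rank ker ∂_2 − rank ∂_3 = (6 − 5) − 0 = 1, and there is no ∂_3, so H_2 = Z.

As a check, the Euler characteristic is 5 − 9 + 6 = 2, which agrees with 1 − 0 + 1 = 2.
(K is a triangulation of the 2-sphere S^2.)

H_0 = Z,  H_1 = 0,  H_2 = Z.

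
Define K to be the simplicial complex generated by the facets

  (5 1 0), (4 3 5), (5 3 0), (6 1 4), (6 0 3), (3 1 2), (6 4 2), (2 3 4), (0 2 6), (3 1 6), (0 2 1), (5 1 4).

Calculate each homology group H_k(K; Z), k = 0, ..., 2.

H_0 ≅ Z,  H_1 ≅ Z/2,  H_2 = 0.

We work with the vertex ordering 0 < 1 < 2 < 3 < 4 < 5 < 6. The simplices of K, each written with vertices in increasing order, are:

  0-simplices (7): [0], [1], [2], [3], [4], [5], [6]
  1-simplices (18): [0,1], [0,2], [0,3], [0,5], [0,6], [1,2], [1,3], [1,4], [1,5], [1,6], [2,3], [2,4], [2,6], [3,4], [3,5], [3,6], [4,5], [4,6]
  2-simplices (12): [0,1,2], [0,1,5], [0,2,6], [0,3,5], [0,3,6], [1,2,3], [1,3,6], [1,4,5], [1,4,6], [2,3,4], [2,4,6], [3,4,5]

so the chain groups are C_0 ≅ Z^7, C_1 ≅ Z^18, C_2 ≅ Z^12.

The boundary map ∂_1: C_1 → C_0 maps an edge to its endpoints' difference, ∂[p,q] = q − p. For instance
  ∂[0,5] = [5] − [0].
This gives a 7×18 integer matrix of rank 6; reducing to Smith normal form yields diagonal entries (1,1,1,1,1,1).

∂_2: C_2 → C_1 sends each 2-simplex [p,q,r] to [q,r] − [p,r] + [p,q]. For instance
  ∂[0,1,5] = [1,5] − [0,5] + [0,1],
  ∂[2,3,4] = [3,4] − [2,4] + [2,3].
The resulting 18×12 matrix has rank 12, and its Smith normal form has invariant factors (1,1,1,1,1,1,1,1,1,1,1,2).

Now H_k = ker ∂_k / im ∂_{k+1}, so:

  H_0: rank C_0 − rank ∂_1 = 7 − 6 = 1, and the invariant factors of ∂_1 are all 1, so H_0 = Z.
  H_1: rank ker ∂_1 − rank ∂_2 = (18 − 6) − 12 = 0, and ∂_2 has invariant factor 2 > 1, so H_1 = Z/2.
  H_2: rank ker ∂_2 − rank ∂_3 = (12 − 12) − 0 = 0, and there is no ∂_3, so H_2 = 0.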